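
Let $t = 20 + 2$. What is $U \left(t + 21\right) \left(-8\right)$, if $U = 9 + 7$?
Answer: $-5504$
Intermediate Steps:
$U = 16$
$t = 22$
$U \left(t + 21\right) \left(-8\right) = 16 \left(22 + 21\right) \left(-8\right) = 16 \cdot 43 \left(-8\right) = 16 \left(-344\right) = -5504$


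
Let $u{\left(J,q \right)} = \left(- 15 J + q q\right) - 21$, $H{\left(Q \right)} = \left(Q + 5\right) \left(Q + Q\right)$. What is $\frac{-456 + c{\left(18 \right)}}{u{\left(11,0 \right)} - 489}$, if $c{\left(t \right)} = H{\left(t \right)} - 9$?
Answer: $- \frac{121}{225} \approx -0.53778$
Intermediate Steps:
$H{\left(Q \right)} = 2 Q \left(5 + Q\right)$ ($H{\left(Q \right)} = \left(5 + Q\right) 2 Q = 2 Q \left(5 + Q\right)$)
$c{\left(t \right)} = -9 + 2 t \left(5 + t\right)$ ($c{\left(t \right)} = 2 t \left(5 + t\right) - 9 = -9 + 2 t \left(5 + t\right)$)
$u{\left(J,q \right)} = -21 + q^{2} - 15 J$ ($u{\left(J,q \right)} = \left(- 15 J + q^{2}\right) - 21 = \left(q^{2} - 15 J\right) - 21 = -21 + q^{2} - 15 J$)
$\frac{-456 + c{\left(18 \right)}}{u{\left(11,0 \right)} - 489} = \frac{-456 - \left(9 - 36 \left(5 + 18\right)\right)}{\left(-21 + 0^{2} - 165\right) - 489} = \frac{-456 - \left(9 - 828\right)}{\left(-21 + 0 - 165\right) - 489} = \frac{-456 + \left(-9 + 828\right)}{-186 - 489} = \frac{-456 + 819}{-675} = 363 \left(- \frac{1}{675}\right) = - \frac{121}{225}$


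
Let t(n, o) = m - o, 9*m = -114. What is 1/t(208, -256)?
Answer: 3/730 ≈ 0.0041096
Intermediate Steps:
m = -38/3 (m = (⅑)*(-114) = -38/3 ≈ -12.667)
t(n, o) = -38/3 - o
1/t(208, -256) = 1/(-38/3 - 1*(-256)) = 1/(-38/3 + 256) = 1/(730/3) = 3/730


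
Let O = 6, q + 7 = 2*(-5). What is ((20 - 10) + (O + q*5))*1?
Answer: -69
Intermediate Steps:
q = -17 (q = -7 + 2*(-5) = -7 - 10 = -17)
((20 - 10) + (O + q*5))*1 = ((20 - 10) + (6 - 17*5))*1 = (10 + (6 - 85))*1 = (10 - 79)*1 = -69*1 = -69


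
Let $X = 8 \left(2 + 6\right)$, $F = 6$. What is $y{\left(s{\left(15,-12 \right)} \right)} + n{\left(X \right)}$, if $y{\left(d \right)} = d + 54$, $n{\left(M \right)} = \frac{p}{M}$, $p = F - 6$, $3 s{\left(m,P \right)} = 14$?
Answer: $\frac{176}{3} \approx 58.667$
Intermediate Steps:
$s{\left(m,P \right)} = \frac{14}{3}$ ($s{\left(m,P \right)} = \frac{1}{3} \cdot 14 = \frac{14}{3}$)
$X = 64$ ($X = 8 \cdot 8 = 64$)
$p = 0$ ($p = 6 - 6 = 0$)
$n{\left(M \right)} = 0$ ($n{\left(M \right)} = \frac{0}{M} = 0$)
$y{\left(d \right)} = 54 + d$
$y{\left(s{\left(15,-12 \right)} \right)} + n{\left(X \right)} = \left(54 + \frac{14}{3}\right) + 0 = \frac{176}{3} + 0 = \frac{176}{3}$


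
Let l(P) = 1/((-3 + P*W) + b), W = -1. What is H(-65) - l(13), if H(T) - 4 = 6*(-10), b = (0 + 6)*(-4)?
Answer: -2239/40 ≈ -55.975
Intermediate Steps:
b = -24 (b = 6*(-4) = -24)
H(T) = -56 (H(T) = 4 + 6*(-10) = 4 - 60 = -56)
l(P) = 1/(-27 - P) (l(P) = 1/((-3 + P*(-1)) - 24) = 1/((-3 - P) - 24) = 1/(-27 - P))
H(-65) - l(13) = -56 - 1/(-27 - 1*13) = -56 - 1/(-27 - 13) = -56 - 1/(-40) = -56 - 1*(-1/40) = -56 + 1/40 = -2239/40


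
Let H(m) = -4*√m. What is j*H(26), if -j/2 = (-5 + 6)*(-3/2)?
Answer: -12*√26 ≈ -61.188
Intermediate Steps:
j = 3 (j = -2*(-5 + 6)*(-3/2) = -2*(-3*½) = -2*(-3)/2 = -2*(-3/2) = 3)
j*H(26) = 3*(-4*√26) = -12*√26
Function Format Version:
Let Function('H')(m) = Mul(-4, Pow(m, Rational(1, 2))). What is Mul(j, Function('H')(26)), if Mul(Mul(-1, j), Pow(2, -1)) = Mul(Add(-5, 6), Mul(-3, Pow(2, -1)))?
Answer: Mul(-12, Pow(26, Rational(1, 2))) ≈ -61.188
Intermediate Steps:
j = 3 (j = Mul(-2, Mul(Add(-5, 6), Mul(-3, Pow(2, -1)))) = Mul(-2, Mul(1, Mul(-3, Rational(1, 2)))) = Mul(-2, Mul(1, Rational(-3, 2))) = Mul(-2, Rational(-3, 2)) = 3)
Mul(j, Function('H')(26)) = Mul(3, Mul(-4, Pow(26, Rational(1, 2)))) = Mul(-12, Pow(26, Rational(1, 2)))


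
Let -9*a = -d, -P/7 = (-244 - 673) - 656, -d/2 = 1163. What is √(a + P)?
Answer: √96773/3 ≈ 103.69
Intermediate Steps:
d = -2326 (d = -2*1163 = -2326)
P = 11011 (P = -7*((-244 - 673) - 656) = -7*(-917 - 656) = -7*(-1573) = 11011)
a = -2326/9 (a = -(-1)*(-2326)/9 = -⅑*2326 = -2326/9 ≈ -258.44)
√(a + P) = √(-2326/9 + 11011) = √(96773/9) = √96773/3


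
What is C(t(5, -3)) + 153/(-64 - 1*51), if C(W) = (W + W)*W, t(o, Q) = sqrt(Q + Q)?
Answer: -1533/115 ≈ -13.330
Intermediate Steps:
t(o, Q) = sqrt(2)*sqrt(Q) (t(o, Q) = sqrt(2*Q) = sqrt(2)*sqrt(Q))
C(W) = 2*W**2 (C(W) = (2*W)*W = 2*W**2)
C(t(5, -3)) + 153/(-64 - 1*51) = 2*(sqrt(2)*sqrt(-3))**2 + 153/(-64 - 1*51) = 2*(sqrt(2)*(I*sqrt(3)))**2 + 153/(-64 - 51) = 2*(I*sqrt(6))**2 + 153/(-115) = 2*(-6) - 1/115*153 = -12 - 153/115 = -1533/115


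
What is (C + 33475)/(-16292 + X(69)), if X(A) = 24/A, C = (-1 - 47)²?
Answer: -822917/374708 ≈ -2.1962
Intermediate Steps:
C = 2304 (C = (-48)² = 2304)
(C + 33475)/(-16292 + X(69)) = (2304 + 33475)/(-16292 + 24/69) = 35779/(-16292 + 24*(1/69)) = 35779/(-16292 + 8/23) = 35779/(-374708/23) = 35779*(-23/374708) = -822917/374708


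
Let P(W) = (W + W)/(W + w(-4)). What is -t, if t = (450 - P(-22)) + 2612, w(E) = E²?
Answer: -9164/3 ≈ -3054.7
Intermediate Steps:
P(W) = 2*W/(16 + W) (P(W) = (W + W)/(W + (-4)²) = (2*W)/(W + 16) = (2*W)/(16 + W) = 2*W/(16 + W))
t = 9164/3 (t = (450 - 2*(-22)/(16 - 22)) + 2612 = (450 - 2*(-22)/(-6)) + 2612 = (450 - 2*(-22)*(-1)/6) + 2612 = (450 - 1*22/3) + 2612 = (450 - 22/3) + 2612 = 1328/3 + 2612 = 9164/3 ≈ 3054.7)
-t = -1*9164/3 = -9164/3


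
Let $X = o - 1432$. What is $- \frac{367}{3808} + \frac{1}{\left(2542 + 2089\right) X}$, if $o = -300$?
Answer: $- \frac{735917793}{7635889184} \approx -0.096376$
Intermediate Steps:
$X = -1732$ ($X = -300 - 1432 = -1732$)
$- \frac{367}{3808} + \frac{1}{\left(2542 + 2089\right) X} = - \frac{367}{3808} + \frac{1}{\left(2542 + 2089\right) \left(-1732\right)} = \left(-367\right) \frac{1}{3808} + \frac{1}{4631} \left(- \frac{1}{1732}\right) = - \frac{367}{3808} + \frac{1}{4631} \left(- \frac{1}{1732}\right) = - \frac{367}{3808} - \frac{1}{8020892} = - \frac{735917793}{7635889184}$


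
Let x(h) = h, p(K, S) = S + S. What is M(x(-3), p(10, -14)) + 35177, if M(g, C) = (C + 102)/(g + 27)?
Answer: 422161/12 ≈ 35180.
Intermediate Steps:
p(K, S) = 2*S
M(g, C) = (102 + C)/(27 + g)
M(x(-3), p(10, -14)) + 35177 = (102 + 2*(-14))/(27 - 3) + 35177 = (102 - 28)/24 + 35177 = (1/24)*74 + 35177 = 37/12 + 35177 = 422161/12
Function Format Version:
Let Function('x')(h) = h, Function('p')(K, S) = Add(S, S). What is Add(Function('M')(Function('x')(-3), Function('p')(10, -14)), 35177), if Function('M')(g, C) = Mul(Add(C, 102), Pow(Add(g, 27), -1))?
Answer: Rational(422161, 12) ≈ 35180.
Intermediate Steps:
Function('p')(K, S) = Mul(2, S)
Function('M')(g, C) = Mul(Pow(Add(27, g), -1), Add(102, C)) (Function('M')(g, C) = Mul(Add(102, C), Pow(Add(27, g), -1)) = Mul(Pow(Add(27, g), -1), Add(102, C)))
Add(Function('M')(Function('x')(-3), Function('p')(10, -14)), 35177) = Add(Mul(Pow(Add(27, -3), -1), Add(102, Mul(2, -14))), 35177) = Add(Mul(Pow(24, -1), Add(102, -28)), 35177) = Add(Mul(Rational(1, 24), 74), 35177) = Add(Rational(37, 12), 35177) = Rational(422161, 12)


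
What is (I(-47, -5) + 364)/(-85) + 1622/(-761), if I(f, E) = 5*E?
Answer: -395849/64685 ≈ -6.1196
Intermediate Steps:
(I(-47, -5) + 364)/(-85) + 1622/(-761) = (5*(-5) + 364)/(-85) + 1622/(-761) = (-25 + 364)*(-1/85) + 1622*(-1/761) = 339*(-1/85) - 1622/761 = -339/85 - 1622/761 = -395849/64685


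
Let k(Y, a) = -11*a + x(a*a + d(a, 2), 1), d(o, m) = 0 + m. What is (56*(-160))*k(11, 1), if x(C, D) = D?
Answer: 89600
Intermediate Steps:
d(o, m) = m
k(Y, a) = 1 - 11*a (k(Y, a) = -11*a + 1 = 1 - 11*a)
(56*(-160))*k(11, 1) = (56*(-160))*(1 - 11*1) = -8960*(1 - 11) = -8960*(-10) = 89600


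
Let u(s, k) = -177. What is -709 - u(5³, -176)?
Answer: -532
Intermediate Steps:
-709 - u(5³, -176) = -709 - 1*(-177) = -709 + 177 = -532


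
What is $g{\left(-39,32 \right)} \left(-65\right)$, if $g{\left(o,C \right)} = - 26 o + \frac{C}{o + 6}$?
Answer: $- \frac{2172950}{33} \approx -65847.0$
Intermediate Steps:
$g{\left(o,C \right)} = - 26 o + \frac{C}{6 + o}$
$g{\left(-39,32 \right)} \left(-65\right) = \frac{32 - -6084 - 26 \left(-39\right)^{2}}{6 - 39} \left(-65\right) = \frac{32 + 6084 - 39546}{-33} \left(-65\right) = - \frac{32 + 6084 - 39546}{33} \left(-65\right) = \left(- \frac{1}{33}\right) \left(-33430\right) \left(-65\right) = \frac{33430}{33} \left(-65\right) = - \frac{2172950}{33}$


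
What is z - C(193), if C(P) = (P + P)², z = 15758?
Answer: -133238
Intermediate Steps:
C(P) = 4*P² (C(P) = (2*P)² = 4*P²)
z - C(193) = 15758 - 4*193² = 15758 - 4*37249 = 15758 - 1*148996 = 15758 - 148996 = -133238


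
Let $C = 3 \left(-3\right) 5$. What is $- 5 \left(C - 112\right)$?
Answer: $785$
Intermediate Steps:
$C = -45$ ($C = \left(-9\right) 5 = -45$)
$- 5 \left(C - 112\right) = - 5 \left(-45 - 112\right) = \left(-5\right) \left(-157\right) = 785$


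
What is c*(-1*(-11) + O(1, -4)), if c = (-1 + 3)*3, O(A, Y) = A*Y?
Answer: 42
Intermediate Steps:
c = 6 (c = 2*3 = 6)
c*(-1*(-11) + O(1, -4)) = 6*(-1*(-11) + 1*(-4)) = 6*(11 - 4) = 6*7 = 42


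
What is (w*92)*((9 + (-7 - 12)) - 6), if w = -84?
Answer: 123648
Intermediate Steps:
(w*92)*((9 + (-7 - 12)) - 6) = (-84*92)*((9 + (-7 - 12)) - 6) = -7728*((9 - 19) - 6) = -7728*(-10 - 6) = -7728*(-16) = 123648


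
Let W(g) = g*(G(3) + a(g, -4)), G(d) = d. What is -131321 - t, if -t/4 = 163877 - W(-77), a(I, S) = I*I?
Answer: 2351243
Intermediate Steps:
a(I, S) = I²
W(g) = g*(3 + g²)
t = -2482564 (t = -4*(163877 - (-77)*(3 + (-77)²)) = -4*(163877 - (-77)*(3 + 5929)) = -4*(163877 - (-77)*5932) = -4*(163877 - 1*(-456764)) = -4*(163877 + 456764) = -4*620641 = -2482564)
-131321 - t = -131321 - 1*(-2482564) = -131321 + 2482564 = 2351243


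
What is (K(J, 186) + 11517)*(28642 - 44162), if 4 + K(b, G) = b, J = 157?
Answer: -181118400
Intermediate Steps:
K(b, G) = -4 + b
(K(J, 186) + 11517)*(28642 - 44162) = ((-4 + 157) + 11517)*(28642 - 44162) = (153 + 11517)*(-15520) = 11670*(-15520) = -181118400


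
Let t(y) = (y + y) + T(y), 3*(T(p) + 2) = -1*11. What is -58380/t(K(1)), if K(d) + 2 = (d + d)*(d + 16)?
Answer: -5004/5 ≈ -1000.8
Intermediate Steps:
T(p) = -17/3 (T(p) = -2 + (-1*11)/3 = -2 + (⅓)*(-11) = -2 - 11/3 = -17/3)
K(d) = -2 + 2*d*(16 + d) (K(d) = -2 + (d + d)*(d + 16) = -2 + (2*d)*(16 + d) = -2 + 2*d*(16 + d))
t(y) = -17/3 + 2*y (t(y) = (y + y) - 17/3 = 2*y - 17/3 = -17/3 + 2*y)
-58380/t(K(1)) = -58380/(-17/3 + 2*(-2 + 2*1² + 32*1)) = -58380/(-17/3 + 2*(-2 + 2*1 + 32)) = -58380/(-17/3 + 2*(-2 + 2 + 32)) = -58380/(-17/3 + 2*32) = -58380/(-17/3 + 64) = -58380/175/3 = -58380*3/175 = -5004/5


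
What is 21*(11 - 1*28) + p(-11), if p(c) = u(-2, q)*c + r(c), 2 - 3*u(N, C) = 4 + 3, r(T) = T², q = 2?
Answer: -653/3 ≈ -217.67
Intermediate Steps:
u(N, C) = -5/3 (u(N, C) = ⅔ - (4 + 3)/3 = ⅔ - ⅓*7 = ⅔ - 7/3 = -5/3)
p(c) = c² - 5*c/3 (p(c) = -5*c/3 + c² = c² - 5*c/3)
21*(11 - 1*28) + p(-11) = 21*(11 - 1*28) + (⅓)*(-11)*(-5 + 3*(-11)) = 21*(11 - 28) + (⅓)*(-11)*(-5 - 33) = 21*(-17) + (⅓)*(-11)*(-38) = -357 + 418/3 = -653/3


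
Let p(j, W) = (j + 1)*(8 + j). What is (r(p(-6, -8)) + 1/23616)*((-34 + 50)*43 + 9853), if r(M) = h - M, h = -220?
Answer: -52276603219/23616 ≈ -2.2136e+6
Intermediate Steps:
p(j, W) = (1 + j)*(8 + j)
r(M) = -220 - M
(r(p(-6, -8)) + 1/23616)*((-34 + 50)*43 + 9853) = ((-220 - (8 + (-6)² + 9*(-6))) + 1/23616)*((-34 + 50)*43 + 9853) = ((-220 - (8 + 36 - 54)) + 1/23616)*(16*43 + 9853) = ((-220 - 1*(-10)) + 1/23616)*(688 + 9853) = ((-220 + 10) + 1/23616)*10541 = (-210 + 1/23616)*10541 = -4959359/23616*10541 = -52276603219/23616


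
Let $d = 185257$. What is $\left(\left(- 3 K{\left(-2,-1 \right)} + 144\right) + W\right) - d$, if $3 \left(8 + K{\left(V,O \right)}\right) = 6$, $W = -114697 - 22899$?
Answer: $-322691$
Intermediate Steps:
$W = -137596$ ($W = -114697 - 22899 = -137596$)
$K{\left(V,O \right)} = -6$ ($K{\left(V,O \right)} = -8 + \frac{1}{3} \cdot 6 = -8 + 2 = -6$)
$\left(\left(- 3 K{\left(-2,-1 \right)} + 144\right) + W\right) - d = \left(\left(\left(-3\right) \left(-6\right) + 144\right) - 137596\right) - 185257 = \left(\left(18 + 144\right) - 137596\right) - 185257 = \left(162 - 137596\right) - 185257 = -137434 - 185257 = -322691$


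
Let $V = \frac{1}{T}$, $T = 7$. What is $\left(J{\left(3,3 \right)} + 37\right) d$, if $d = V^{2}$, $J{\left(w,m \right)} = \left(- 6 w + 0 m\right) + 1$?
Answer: $\frac{20}{49} \approx 0.40816$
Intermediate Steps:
$J{\left(w,m \right)} = 1 - 6 w$ ($J{\left(w,m \right)} = \left(- 6 w + 0\right) + 1 = - 6 w + 1 = 1 - 6 w$)
$V = \frac{1}{7} \approx 0.14286$
$d = \frac{1}{49}$ ($d = \left(\frac{1}{7}\right)^{2} = \frac{1}{49} \approx 0.020408$)
$\left(J{\left(3,3 \right)} + 37\right) d = \left(\left(1 - 18\right) + 37\right) \frac{1}{49} = \left(-17 + 37\right) \frac{1}{49} = 20 \cdot \frac{1}{49} = \frac{20}{49}$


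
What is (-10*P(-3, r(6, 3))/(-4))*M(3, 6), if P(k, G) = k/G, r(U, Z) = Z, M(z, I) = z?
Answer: -15/2 ≈ -7.5000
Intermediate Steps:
(-10*P(-3, r(6, 3))/(-4))*M(3, 6) = -10*(-3/3)/(-4)*3 = -10*(-3*⅓)*(-1)/4*3 = -(-10)*(-1)/4*3 = -10*¼*3 = -5/2*3 = -15/2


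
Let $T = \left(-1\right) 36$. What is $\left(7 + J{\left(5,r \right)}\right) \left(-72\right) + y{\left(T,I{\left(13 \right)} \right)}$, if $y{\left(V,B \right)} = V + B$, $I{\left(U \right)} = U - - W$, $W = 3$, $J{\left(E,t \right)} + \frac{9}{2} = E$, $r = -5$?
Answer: $-560$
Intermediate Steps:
$J{\left(E,t \right)} = - \frac{9}{2} + E$
$I{\left(U \right)} = 3 + U$ ($I{\left(U \right)} = U - \left(-1\right) 3 = U - -3 = U + 3 = 3 + U$)
$T = -36$
$y{\left(V,B \right)} = B + V$
$\left(7 + J{\left(5,r \right)}\right) \left(-72\right) + y{\left(T,I{\left(13 \right)} \right)} = \left(7 + \left(- \frac{9}{2} + 5\right)\right) \left(-72\right) + \left(\left(3 + 13\right) - 36\right) = \left(7 + \frac{1}{2}\right) \left(-72\right) + \left(16 - 36\right) = \frac{15}{2} \left(-72\right) - 20 = -540 - 20 = -560$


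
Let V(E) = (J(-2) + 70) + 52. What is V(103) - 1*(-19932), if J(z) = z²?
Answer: 20058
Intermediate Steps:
V(E) = 126 (V(E) = ((-2)² + 70) + 52 = (4 + 70) + 52 = 74 + 52 = 126)
V(103) - 1*(-19932) = 126 - 1*(-19932) = 126 + 19932 = 20058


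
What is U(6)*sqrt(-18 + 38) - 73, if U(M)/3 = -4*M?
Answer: -73 - 144*sqrt(5) ≈ -394.99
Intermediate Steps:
U(M) = -12*M (U(M) = 3*(-4*M) = -12*M)
U(6)*sqrt(-18 + 38) - 73 = (-12*6)*sqrt(-18 + 38) - 73 = -144*sqrt(5) - 73 = -73 - 144*sqrt(5)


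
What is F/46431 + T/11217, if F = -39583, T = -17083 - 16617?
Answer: -669575737/173605509 ≈ -3.8569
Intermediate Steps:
T = -33700
F/46431 + T/11217 = -39583/46431 - 33700/11217 = -669575737/173605509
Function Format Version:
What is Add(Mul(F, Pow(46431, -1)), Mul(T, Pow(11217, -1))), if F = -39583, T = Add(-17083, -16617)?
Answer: Rational(-669575737, 173605509) ≈ -3.8569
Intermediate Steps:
T = -33700
Add(Mul(F, Pow(46431, -1)), Mul(T, Pow(11217, -1))) = Add(Mul(-39583, Pow(46431, -1)), Mul(-33700, Pow(11217, -1))) = Add(Mul(-39583, Rational(1, 46431)), Mul(-33700, Rational(1, 11217))) = Add(Rational(-39583, 46431), Rational(-33700, 11217)) = Rational(-669575737, 173605509)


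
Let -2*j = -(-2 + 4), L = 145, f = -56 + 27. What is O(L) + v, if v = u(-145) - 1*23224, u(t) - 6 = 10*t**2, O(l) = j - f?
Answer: 187062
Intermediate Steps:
f = -29
j = 1 (j = -(-1)*(-2 + 4)/2 = -(-1)*2/2 = -1/2*(-2) = 1)
O(l) = 30 (O(l) = 1 - 1*(-29) = 1 + 29 = 30)
u(t) = 6 + 10*t**2
v = 187032 (v = (6 + 10*(-145)**2) - 1*23224 = (6 + 10*21025) - 23224 = (6 + 210250) - 23224 = 210256 - 23224 = 187032)
O(L) + v = 30 + 187032 = 187062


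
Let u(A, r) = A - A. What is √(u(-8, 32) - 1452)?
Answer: 22*I*√3 ≈ 38.105*I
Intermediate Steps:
u(A, r) = 0
√(u(-8, 32) - 1452) = √(0 - 1452) = √(-1452) = 22*I*√3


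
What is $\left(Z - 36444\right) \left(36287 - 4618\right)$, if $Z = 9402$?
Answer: $-856393098$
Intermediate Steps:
$\left(Z - 36444\right) \left(36287 - 4618\right) = \left(9402 - 36444\right) \left(36287 - 4618\right) = \left(-27042\right) 31669 = -856393098$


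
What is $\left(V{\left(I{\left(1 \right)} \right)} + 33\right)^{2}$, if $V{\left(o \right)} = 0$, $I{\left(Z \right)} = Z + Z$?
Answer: $1089$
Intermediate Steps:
$I{\left(Z \right)} = 2 Z$
$\left(V{\left(I{\left(1 \right)} \right)} + 33\right)^{2} = \left(0 + 33\right)^{2} = 33^{2} = 1089$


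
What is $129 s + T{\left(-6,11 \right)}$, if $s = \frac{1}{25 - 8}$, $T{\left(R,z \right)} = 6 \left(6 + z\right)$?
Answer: $\frac{1863}{17} \approx 109.59$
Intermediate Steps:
$T{\left(R,z \right)} = 36 + 6 z$
$s = \frac{1}{17} \approx 0.058824$
$129 s + T{\left(-6,11 \right)} = 129 \cdot \frac{1}{17} + \left(36 + 6 \cdot 11\right) = \frac{129}{17} + \left(36 + 66\right) = \frac{129}{17} + 102 = \frac{1863}{17}$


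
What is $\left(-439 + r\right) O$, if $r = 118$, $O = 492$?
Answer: $-157932$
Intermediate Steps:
$\left(-439 + r\right) O = \left(-439 + 118\right) 492 = \left(-321\right) 492 = -157932$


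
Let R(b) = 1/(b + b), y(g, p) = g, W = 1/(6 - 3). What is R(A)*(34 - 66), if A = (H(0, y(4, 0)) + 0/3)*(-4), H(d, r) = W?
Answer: 12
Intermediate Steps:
W = ⅓ (W = 1/3 = ⅓ ≈ 0.33333)
H(d, r) = ⅓
A = -4/3 (A = (⅓ + 0/3)*(-4) = (⅓ + 0*(⅓))*(-4) = (⅓ + 0)*(-4) = (⅓)*(-4) = -4/3 ≈ -1.3333)
R(b) = 1/(2*b)
R(A)*(34 - 66) = (1/(2*(-4/3)))*(34 - 66) = ((½)*(-¾))*(-32) = -3/8*(-32) = 12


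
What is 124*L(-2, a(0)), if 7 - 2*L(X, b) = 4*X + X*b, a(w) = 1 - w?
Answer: 1054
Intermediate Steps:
L(X, b) = 7/2 - 2*X - X*b/2 (L(X, b) = 7/2 - (4*X + X*b)/2 = 7/2 + (-2*X - X*b/2) = 7/2 - 2*X - X*b/2)
124*L(-2, a(0)) = 124*(7/2 - 2*(-2) - ½*(-2)*(1 - 1*0)) = 124*(7/2 + 4 - ½*(-2)*(1 + 0)) = 124*(7/2 + 4 - ½*(-2)*1) = 124*(7/2 + 4 + 1) = 124*(17/2) = 1054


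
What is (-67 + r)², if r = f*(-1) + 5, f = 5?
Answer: 4489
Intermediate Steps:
r = 0 (r = 5*(-1) + 5 = -5 + 5 = 0)
(-67 + r)² = (-67 + 0)² = (-67)² = 4489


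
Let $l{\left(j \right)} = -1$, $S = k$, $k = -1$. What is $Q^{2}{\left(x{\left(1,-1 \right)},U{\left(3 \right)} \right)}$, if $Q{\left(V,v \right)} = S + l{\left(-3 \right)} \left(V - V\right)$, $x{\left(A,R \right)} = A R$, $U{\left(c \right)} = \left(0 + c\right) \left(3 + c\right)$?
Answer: $1$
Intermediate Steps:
$S = -1$
$U{\left(c \right)} = c \left(3 + c\right)$
$Q{\left(V,v \right)} = -1$ ($Q{\left(V,v \right)} = -1 - \left(V - V\right) = -1 - 0 = -1 + 0 = -1$)
$Q^{2}{\left(x{\left(1,-1 \right)},U{\left(3 \right)} \right)} = \left(-1\right)^{2} = 1$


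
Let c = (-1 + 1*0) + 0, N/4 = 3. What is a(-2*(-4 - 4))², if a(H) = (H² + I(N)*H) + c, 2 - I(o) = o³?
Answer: 748624321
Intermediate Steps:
N = 12 (N = 4*3 = 12)
I(o) = 2 - o³
c = -1 (c = (-1 + 0) + 0 = -1 + 0 = -1)
a(H) = -1 + H² - 1726*H (a(H) = (H² + (2 - 1*12³)*H) - 1 = (H² + (2 - 1*1728)*H) - 1 = (H² + (2 - 1728)*H) - 1 = (H² - 1726*H) - 1 = -1 + H² - 1726*H)
a(-2*(-4 - 4))² = (-1 + (-2*(-4 - 4))² - (-3452)*(-4 - 4))² = (-1 + (-2*(-8))² - (-3452)*(-8))² = (-1 + 16² - 1726*16)² = (-1 + 256 - 27616)² = (-27361)² = 748624321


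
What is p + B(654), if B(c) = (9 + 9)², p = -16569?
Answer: -16245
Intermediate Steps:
B(c) = 324 (B(c) = 18² = 324)
p + B(654) = -16569 + 324 = -16245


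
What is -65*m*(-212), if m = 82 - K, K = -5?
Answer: 1198860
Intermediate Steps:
m = 87 (m = 82 - 1*(-5) = 82 + 5 = 87)
-65*m*(-212) = -65*87*(-212) = -5655*(-212) = 1198860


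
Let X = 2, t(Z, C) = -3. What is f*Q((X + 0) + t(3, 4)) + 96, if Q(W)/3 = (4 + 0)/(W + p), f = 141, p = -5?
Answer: -186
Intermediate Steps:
Q(W) = 12/(-5 + W) (Q(W) = 3*((4 + 0)/(W - 5)) = 3*(4/(-5 + W)) = 12/(-5 + W))
f*Q((X + 0) + t(3, 4)) + 96 = 141*(12/(-5 + ((2 + 0) - 3))) + 96 = 141*(12/(-5 + (2 - 3))) + 96 = 141*(12/(-5 - 1)) + 96 = 141*(12/(-6)) + 96 = 141*(12*(-1/6)) + 96 = 141*(-2) + 96 = -282 + 96 = -186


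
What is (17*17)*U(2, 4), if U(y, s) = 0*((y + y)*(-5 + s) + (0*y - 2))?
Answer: 0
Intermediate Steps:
U(y, s) = 0 (U(y, s) = 0*((2*y)*(-5 + s) + (0 - 2)) = 0*(2*y*(-5 + s) - 2) = 0*(-2 + 2*y*(-5 + s)) = 0)
(17*17)*U(2, 4) = (17*17)*0 = 289*0 = 0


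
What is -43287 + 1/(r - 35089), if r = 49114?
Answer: -607100174/14025 ≈ -43287.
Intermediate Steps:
-43287 + 1/(r - 35089) = -43287 + 1/(49114 - 35089) = -43287 + 1/14025 = -607100174/14025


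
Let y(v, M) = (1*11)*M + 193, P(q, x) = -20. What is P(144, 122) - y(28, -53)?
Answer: 370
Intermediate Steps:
y(v, M) = 193 + 11*M (y(v, M) = 11*M + 193 = 193 + 11*M)
P(144, 122) - y(28, -53) = -20 - (193 + 11*(-53)) = -20 - (193 - 583) = -20 - 1*(-390) = -20 + 390 = 370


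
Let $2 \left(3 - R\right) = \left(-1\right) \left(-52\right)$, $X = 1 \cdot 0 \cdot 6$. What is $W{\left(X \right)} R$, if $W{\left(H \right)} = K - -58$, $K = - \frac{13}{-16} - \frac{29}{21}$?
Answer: $- \frac{443831}{336} \approx -1320.9$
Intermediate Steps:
$K = - \frac{191}{336}$ ($K = \left(-13\right) \left(- \frac{1}{16}\right) - \frac{29}{21} = \frac{13}{16} - \frac{29}{21} = - \frac{191}{336} \approx -0.56845$)
$X = 0$ ($X = 0 \cdot 6 = 0$)
$R = -23$ ($R = 3 - \frac{\left(-1\right) \left(-52\right)}{2} = 3 - 26 = -23$)
$W{\left(H \right)} = \frac{19297}{336}$ ($W{\left(H \right)} = - \frac{191}{336} - -58 = - \frac{191}{336} + 58 = \frac{19297}{336}$)
$W{\left(X \right)} R = \frac{19297}{336} \left(-23\right) = - \frac{443831}{336}$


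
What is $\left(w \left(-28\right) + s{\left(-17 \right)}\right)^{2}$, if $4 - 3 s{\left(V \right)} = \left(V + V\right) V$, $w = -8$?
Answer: $\frac{9604}{9} \approx 1067.1$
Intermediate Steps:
$s{\left(V \right)} = \frac{4}{3} - \frac{2 V^{2}}{3}$ ($s{\left(V \right)} = \frac{4}{3} - \frac{\left(V + V\right) V}{3} = \frac{4}{3} - \frac{2 V V}{3} = \frac{4}{3} - \frac{2 V^{2}}{3}$)
$\left(w \left(-28\right) + s{\left(-17 \right)}\right)^{2} = \left(\left(-8\right) \left(-28\right) + \left(\frac{4}{3} - \frac{2 \left(-17\right)^{2}}{3}\right)\right)^{2} = \left(224 + \left(\frac{4}{3} - \frac{578}{3}\right)\right)^{2} = \left(224 - \frac{574}{3}\right)^{2} = \left(\frac{98}{3}\right)^{2} = \frac{9604}{9}$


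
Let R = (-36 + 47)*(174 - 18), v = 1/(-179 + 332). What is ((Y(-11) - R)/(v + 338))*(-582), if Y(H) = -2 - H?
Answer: 152001522/51715 ≈ 2939.2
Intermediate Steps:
v = 1/153 ≈ 0.0065359
R = 1716 (R = 11*156 = 1716)
((Y(-11) - R)/(v + 338))*(-582) = (((-2 - 1*(-11)) - 1*1716)/(1/153 + 338))*(-582) = (((-2 + 11) - 1716)/(51715/153))*(-582) = ((9 - 1716)*(153/51715))*(-582) = -1707*153/51715*(-582) = -261171/51715*(-582) = 152001522/51715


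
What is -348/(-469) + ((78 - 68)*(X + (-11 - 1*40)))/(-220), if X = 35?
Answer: 7580/5159 ≈ 1.4693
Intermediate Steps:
-348/(-469) + ((78 - 68)*(X + (-11 - 1*40)))/(-220) = -348/(-469) + ((78 - 68)*(35 + (-11 - 1*40)))/(-220) = -348*(-1/469) + (10*(35 + (-11 - 40)))*(-1/220) = 348/469 + (10*(35 - 51))*(-1/220) = 348/469 + (10*(-16))*(-1/220) = 348/469 - 160*(-1/220) = 348/469 + 8/11 = 7580/5159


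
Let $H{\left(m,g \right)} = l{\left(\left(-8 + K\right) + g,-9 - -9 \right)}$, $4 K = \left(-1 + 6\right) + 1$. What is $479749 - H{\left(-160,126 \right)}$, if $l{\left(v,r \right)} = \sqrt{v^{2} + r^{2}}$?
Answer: $\frac{959259}{2} \approx 4.7963 \cdot 10^{5}$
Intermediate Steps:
$K = \frac{3}{2}$ ($K = \frac{\left(-1 + 6\right) + 1}{4} = \frac{5 + 1}{4} = \frac{1}{4} \cdot 6 = \frac{3}{2} \approx 1.5$)
$l{\left(v,r \right)} = \sqrt{r^{2} + v^{2}}$
$H{\left(m,g \right)} = \sqrt{\left(- \frac{13}{2} + g\right)^{2}}$ ($H{\left(m,g \right)} = \sqrt{\left(-9 - -9\right)^{2} + \left(\left(-8 + \frac{3}{2}\right) + g\right)^{2}} = \sqrt{\left(-9 + 9\right)^{2} + \left(- \frac{13}{2} + g\right)^{2}} = \sqrt{0^{2} + \left(- \frac{13}{2} + g\right)^{2}} = \sqrt{0 + \left(- \frac{13}{2} + g\right)^{2}} = \sqrt{\left(- \frac{13}{2} + g\right)^{2}}$)
$479749 - H{\left(-160,126 \right)} = 479749 - \frac{\sqrt{\left(-13 + 2 \cdot 126\right)^{2}}}{2} = 479749 - \frac{\sqrt{\left(-13 + 252\right)^{2}}}{2} = 479749 - \frac{\sqrt{239^{2}}}{2} = 479749 - \frac{\sqrt{57121}}{2} = 479749 - \frac{1}{2} \cdot 239 = 479749 - \frac{239}{2} = \frac{959259}{2}$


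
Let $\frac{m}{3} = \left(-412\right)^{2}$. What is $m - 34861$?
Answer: $474371$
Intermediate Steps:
$m = 509232$ ($m = 3 \left(-412\right)^{2} = 3 \cdot 169744 = 509232$)
$m - 34861 = 509232 - 34861 = 474371$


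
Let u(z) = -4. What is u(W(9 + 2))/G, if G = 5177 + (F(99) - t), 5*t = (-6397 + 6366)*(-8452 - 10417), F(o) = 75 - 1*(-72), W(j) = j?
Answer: 20/558319 ≈ 3.5822e-5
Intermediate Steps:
F(o) = 147 (F(o) = 75 + 72 = 147)
t = 584939/5 (t = ((-6397 + 6366)*(-8452 - 10417))/5 = (-31*(-18869))/5 = (1/5)*584939 = 584939/5 ≈ 1.1699e+5)
G = -558319/5 (G = 5177 + (147 - 1*584939/5) = 5177 + (147 - 584939/5) = 5177 - 584204/5 = -558319/5 ≈ -1.1166e+5)
u(W(9 + 2))/G = -4/(-558319/5) = -4*(-5/558319) = 20/558319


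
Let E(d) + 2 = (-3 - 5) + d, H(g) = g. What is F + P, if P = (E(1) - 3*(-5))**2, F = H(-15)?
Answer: 21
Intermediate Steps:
E(d) = -10 + d (E(d) = -2 + ((-3 - 5) + d) = -2 + (-8 + d) = -10 + d)
F = -15
P = 36 (P = ((-10 + 1) - 3*(-5))**2 = (-9 + 15)**2 = 6**2 = 36)
F + P = -15 + 36 = 21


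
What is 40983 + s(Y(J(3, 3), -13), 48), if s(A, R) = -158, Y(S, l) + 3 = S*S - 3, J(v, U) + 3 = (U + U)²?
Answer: 40825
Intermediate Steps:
J(v, U) = -3 + 4*U² (J(v, U) = -3 + (U + U)² = -3 + (2*U)² = -3 + 4*U²)
Y(S, l) = -6 + S² (Y(S, l) = -3 + (S*S - 3) = -3 + (S² - 3) = -3 + (-3 + S²) = -6 + S²)
40983 + s(Y(J(3, 3), -13), 48) = 40983 - 158 = 40825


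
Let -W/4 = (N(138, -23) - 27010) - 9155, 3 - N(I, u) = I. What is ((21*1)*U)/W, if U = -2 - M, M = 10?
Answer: -21/12100 ≈ -0.0017355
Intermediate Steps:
N(I, u) = 3 - I
U = -12 (U = -2 - 1*10 = -2 - 10 = -12)
W = 145200 (W = -4*(((3 - 1*138) - 27010) - 9155) = -4*(((3 - 138) - 27010) - 9155) = -4*((-135 - 27010) - 9155) = -4*(-27145 - 9155) = -4*(-36300) = 145200)
((21*1)*U)/W = ((21*1)*(-12))/145200 = (21*(-12))*(1/145200) = -252*1/145200 = -21/12100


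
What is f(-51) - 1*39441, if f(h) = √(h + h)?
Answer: -39441 + I*√102 ≈ -39441.0 + 10.1*I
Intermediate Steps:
f(h) = √2*√h (f(h) = √(2*h) = √2*√h)
f(-51) - 1*39441 = √2*√(-51) - 1*39441 = √2*(I*√51) - 39441 = I*√102 - 39441 = -39441 + I*√102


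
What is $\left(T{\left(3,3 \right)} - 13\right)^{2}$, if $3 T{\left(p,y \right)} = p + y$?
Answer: $121$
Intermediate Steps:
$T{\left(p,y \right)} = \frac{p}{3} + \frac{y}{3}$ ($T{\left(p,y \right)} = \frac{p + y}{3} = \frac{p}{3} + \frac{y}{3}$)
$\left(T{\left(3,3 \right)} - 13\right)^{2} = \left(\left(\frac{1}{3} \cdot 3 + \frac{1}{3} \cdot 3\right) - 13\right)^{2} = \left(\left(1 + 1\right) - 13\right)^{2} = \left(2 - 13\right)^{2} = \left(-11\right)^{2} = 121$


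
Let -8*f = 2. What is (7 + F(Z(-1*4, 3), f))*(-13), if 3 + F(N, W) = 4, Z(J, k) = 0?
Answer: -104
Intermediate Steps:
f = -1/4 (f = -1/8*2 = -1/4 ≈ -0.25000)
F(N, W) = 1 (F(N, W) = -3 + 4 = 1)
(7 + F(Z(-1*4, 3), f))*(-13) = (7 + 1)*(-13) = 8*(-13) = -104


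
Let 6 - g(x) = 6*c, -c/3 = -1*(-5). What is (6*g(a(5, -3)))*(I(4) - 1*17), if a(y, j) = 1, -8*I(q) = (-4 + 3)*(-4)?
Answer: -10080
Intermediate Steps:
c = -15 (c = -(-3)*(-5) = -3*5 = -15)
I(q) = -½ (I(q) = -(-4 + 3)*(-4)/8 = -(-1)*(-4)/8 = -⅛*4 = -½)
g(x) = 96 (g(x) = 6 - 6*(-15) = 6 - 1*(-90) = 6 + 90 = 96)
(6*g(a(5, -3)))*(I(4) - 1*17) = (6*96)*(-½ - 1*17) = 576*(-½ - 17) = 576*(-35/2) = -10080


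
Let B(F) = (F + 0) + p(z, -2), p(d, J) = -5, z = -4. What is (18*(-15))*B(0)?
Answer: 1350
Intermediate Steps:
B(F) = -5 + F (B(F) = (F + 0) - 5 = F - 5 = -5 + F)
(18*(-15))*B(0) = (18*(-15))*(-5 + 0) = -270*(-5) = 1350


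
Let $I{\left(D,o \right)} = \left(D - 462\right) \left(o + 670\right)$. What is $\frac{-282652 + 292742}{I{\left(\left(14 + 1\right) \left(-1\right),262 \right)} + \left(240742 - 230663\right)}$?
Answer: $- \frac{2018}{86897} \approx -0.023223$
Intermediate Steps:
$I{\left(D,o \right)} = \left(-462 + D\right) \left(670 + o\right)$
$\frac{-282652 + 292742}{I{\left(\left(14 + 1\right) \left(-1\right),262 \right)} + \left(240742 - 230663\right)} = \frac{-282652 + 292742}{\left(-309540 - 121044 + 670 \left(14 + 1\right) \left(-1\right) + \left(14 + 1\right) \left(-1\right) 262\right) + \left(240742 - 230663\right)} = \frac{10090}{\left(-309540 - 121044 + 670 \cdot 15 \left(-1\right) + 15 \left(-1\right) 262\right) + 10079} = \frac{10090}{\left(-309540 - 121044 + 670 \left(-15\right) - 3930\right) + 10079} = \frac{10090}{\left(-309540 - 121044 - 10050 - 3930\right) + 10079} = \frac{10090}{-444564 + 10079} = \frac{10090}{-434485} = 10090 \left(- \frac{1}{434485}\right) = - \frac{2018}{86897}$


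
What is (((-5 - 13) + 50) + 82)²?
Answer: 12996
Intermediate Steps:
(((-5 - 13) + 50) + 82)² = ((-18 + 50) + 82)² = (32 + 82)² = 114² = 12996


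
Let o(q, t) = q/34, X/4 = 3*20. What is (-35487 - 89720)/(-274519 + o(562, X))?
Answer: 2128519/4666542 ≈ 0.45612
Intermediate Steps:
X = 240 (X = 4*(3*20) = 4*60 = 240)
o(q, t) = q/34 (o(q, t) = q*(1/34) = q/34)
(-35487 - 89720)/(-274519 + o(562, X)) = (-35487 - 89720)/(-274519 + (1/34)*562) = -125207/(-274519 + 281/17) = -125207/(-4666542/17) = -125207*(-17/4666542) = 2128519/4666542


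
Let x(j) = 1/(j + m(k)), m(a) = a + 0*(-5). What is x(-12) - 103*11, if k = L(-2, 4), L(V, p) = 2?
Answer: -11331/10 ≈ -1133.1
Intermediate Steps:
k = 2
m(a) = a (m(a) = a + 0 = a)
x(j) = 1/(2 + j) (x(j) = 1/(j + 2) = 1/(2 + j))
x(-12) - 103*11 = 1/(2 - 12) - 103*11 = 1/(-10) - 1133 = -⅒ - 1133 = -11331/10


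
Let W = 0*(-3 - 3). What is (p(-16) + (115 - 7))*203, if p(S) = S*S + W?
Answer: 73892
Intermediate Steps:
W = 0 (W = 0*(-6) = 0)
p(S) = S² (p(S) = S*S + 0 = S² + 0 = S²)
(p(-16) + (115 - 7))*203 = ((-16)² + (115 - 7))*203 = (256 + 108)*203 = 364*203 = 73892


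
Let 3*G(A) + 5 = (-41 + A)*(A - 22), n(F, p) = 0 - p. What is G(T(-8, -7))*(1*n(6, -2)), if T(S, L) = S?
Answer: 2930/3 ≈ 976.67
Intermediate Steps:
n(F, p) = -p
G(A) = -5/3 + (-41 + A)*(-22 + A)/3 (G(A) = -5/3 + ((-41 + A)*(A - 22))/3 = -5/3 + ((-41 + A)*(-22 + A))/3 = -5/3 + (-41 + A)*(-22 + A)/3)
G(T(-8, -7))*(1*n(6, -2)) = (299 - 21*(-8) + (⅓)*(-8)²)*(1*(-1*(-2))) = (299 + 168 + (⅓)*64)*(1*2) = (299 + 168 + 64/3)*2 = (1465/3)*2 = 2930/3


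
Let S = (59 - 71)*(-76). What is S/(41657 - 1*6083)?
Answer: 152/5929 ≈ 0.025637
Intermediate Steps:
S = 912 (S = -12*(-76) = 912)
S/(41657 - 1*6083) = 912/(41657 - 1*6083) = 912/(41657 - 6083) = 912/35574 = 912*(1/35574) = 152/5929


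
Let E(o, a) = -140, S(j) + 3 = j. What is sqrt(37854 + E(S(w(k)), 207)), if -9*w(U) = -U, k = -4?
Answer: sqrt(37714) ≈ 194.20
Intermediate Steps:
w(U) = U/9 (w(U) = -(-1)*U/9 = U/9)
S(j) = -3 + j
sqrt(37854 + E(S(w(k)), 207)) = sqrt(37854 - 140) = sqrt(37714)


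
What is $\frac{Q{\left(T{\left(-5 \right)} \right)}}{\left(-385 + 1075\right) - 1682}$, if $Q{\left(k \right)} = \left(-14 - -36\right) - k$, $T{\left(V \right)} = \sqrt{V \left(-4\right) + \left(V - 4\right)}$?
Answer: $- \frac{11}{496} + \frac{\sqrt{11}}{992} \approx -0.018834$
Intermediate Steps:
$T{\left(V \right)} = \sqrt{-4 - 3 V}$ ($T{\left(V \right)} = \sqrt{- 4 V + \left(-4 + V\right)} = \sqrt{-4 - 3 V}$)
$Q{\left(k \right)} = 22 - k$ ($Q{\left(k \right)} = \left(-14 + 36\right) - k = 22 - k$)
$\frac{Q{\left(T{\left(-5 \right)} \right)}}{\left(-385 + 1075\right) - 1682} = \frac{22 - \sqrt{-4 - -15}}{\left(-385 + 1075\right) - 1682} = \frac{22 - \sqrt{-4 + 15}}{690 - 1682} = \frac{22 - \sqrt{11}}{-992} = \left(22 - \sqrt{11}\right) \left(- \frac{1}{992}\right) = - \frac{11}{496} + \frac{\sqrt{11}}{992}$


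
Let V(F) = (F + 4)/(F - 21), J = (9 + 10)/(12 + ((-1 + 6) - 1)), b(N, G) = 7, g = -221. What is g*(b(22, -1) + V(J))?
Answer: -472056/317 ≈ -1489.1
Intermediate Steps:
J = 19/16 (J = 19/(12 + (5 - 1)) = 19/(12 + 4) = 19/16 ≈ 1.1875)
V(F) = (4 + F)/(-21 + F)
g*(b(22, -1) + V(J)) = -221*(7 + (4 + 19/16)/(-21 + 19/16)) = -221*(7 + (83/16)/(-317/16)) = -221*(7 - 16/317*83/16) = -221*(7 - 83/317) = -221*2136/317 = -472056/317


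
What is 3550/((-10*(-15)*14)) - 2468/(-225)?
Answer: 39877/3150 ≈ 12.659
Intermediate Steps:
3550/((-10*(-15)*14)) - 2468/(-225) = 3550/((150*14)) - 2468*(-1/225) = 3550/2100 + 2468/225 = 3550*(1/2100) + 2468/225 = 71/42 + 2468/225 = 39877/3150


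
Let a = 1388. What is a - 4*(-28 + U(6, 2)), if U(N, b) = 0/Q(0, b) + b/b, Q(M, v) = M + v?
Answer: 1496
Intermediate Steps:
U(N, b) = 1 (U(N, b) = 0/(0 + b) + b/b = 0/b + 1 = 0 + 1 = 1)
a - 4*(-28 + U(6, 2)) = 1388 - 4*(-28 + 1) = 1388 - 4*(-27) = 1388 + 108 = 1496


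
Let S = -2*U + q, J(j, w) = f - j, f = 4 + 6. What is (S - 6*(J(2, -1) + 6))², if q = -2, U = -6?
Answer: 5476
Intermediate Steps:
f = 10
J(j, w) = 10 - j
S = 10 (S = -2*(-6) - 2 = 12 - 2 = 10)
(S - 6*(J(2, -1) + 6))² = (10 - 6*((10 - 1*2) + 6))² = (10 - 6*((10 - 2) + 6))² = (10 - 6*(8 + 6))² = (10 - 6*14)² = (10 - 84)² = (-74)² = 5476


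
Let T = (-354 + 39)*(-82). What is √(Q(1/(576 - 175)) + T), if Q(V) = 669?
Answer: 11*√219 ≈ 162.79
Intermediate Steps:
T = 25830 (T = -315*(-82) = 25830)
√(Q(1/(576 - 175)) + T) = √(669 + 25830) = √26499 = 11*√219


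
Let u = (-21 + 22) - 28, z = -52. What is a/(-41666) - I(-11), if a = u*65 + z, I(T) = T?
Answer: 460133/41666 ≈ 11.043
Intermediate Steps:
u = -27 (u = 1 - 28 = -27)
a = -1807 (a = -27*65 - 52 = -1755 - 52 = -1807)
a/(-41666) - I(-11) = -1807/(-41666) - 1*(-11) = -1807*(-1/41666) + 11 = 1807/41666 + 11 = 460133/41666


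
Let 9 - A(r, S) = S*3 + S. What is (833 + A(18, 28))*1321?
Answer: 964330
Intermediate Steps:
A(r, S) = 9 - 4*S (A(r, S) = 9 - (S*3 + S) = 9 - (3*S + S) = 9 - 4*S)
(833 + A(18, 28))*1321 = (833 + (9 - 4*28))*1321 = (833 + (9 - 112))*1321 = (833 - 103)*1321 = 730*1321 = 964330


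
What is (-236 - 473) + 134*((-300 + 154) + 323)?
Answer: 23009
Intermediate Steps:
(-236 - 473) + 134*((-300 + 154) + 323) = -709 + 134*(-146 + 323) = -709 + 134*177 = -709 + 23718 = 23009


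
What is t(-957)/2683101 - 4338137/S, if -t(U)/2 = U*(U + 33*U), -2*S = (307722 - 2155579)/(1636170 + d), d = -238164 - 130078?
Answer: -9838872008819187932/1652662321519 ≈ -5.9533e+6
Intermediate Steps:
d = -368242
S = 1847857/2535856 (S = -(307722 - 2155579)/(2*(1636170 - 368242)) = -(-1847857)/(2*1267928) = -1/2*(-1847857/1267928) = 1847857/2535856 ≈ 0.72869)
t(U) = -68*U**2 (t(U) = -2*U*(U + 33*U) = -2*U*34*U = -68*U**2)
t(-957)/2683101 - 4338137/S = -68*(-957)**2/2683101 - 4338137/1847857/2535856 = -68*915849*(1/2683101) - 4338137*2535856/1847857 = -62277732*1/2683101 - 11000890740272/1847857 = -20759244/894367 - 11000890740272/1847857 = -9838872008819187932/1652662321519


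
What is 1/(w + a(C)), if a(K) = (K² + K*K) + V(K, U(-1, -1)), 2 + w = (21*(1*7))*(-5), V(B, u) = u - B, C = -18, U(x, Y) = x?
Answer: -1/72 ≈ -0.013889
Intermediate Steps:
w = -737 (w = -2 + (21*(1*7))*(-5) = -2 + (21*7)*(-5) = -2 + 147*(-5) = -2 - 735 = -737)
a(K) = -1 - K + 2*K² (a(K) = (K² + K*K) + (-1 - K) = (K² + K²) + (-1 - K) = 2*K² + (-1 - K) = -1 - K + 2*K²)
1/(w + a(C)) = 1/(-737 + (-1 - 1*(-18) + 2*(-18)²)) = 1/(-737 + (-1 + 18 + 2*324)) = 1/(-737 + (-1 + 18 + 648)) = 1/(-737 + 665) = 1/(-72) = -1/72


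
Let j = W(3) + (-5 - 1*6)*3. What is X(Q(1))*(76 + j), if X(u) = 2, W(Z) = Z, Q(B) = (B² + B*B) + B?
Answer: 92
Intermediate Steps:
Q(B) = B + 2*B² (Q(B) = (B² + B²) + B = 2*B² + B = B + 2*B²)
j = -30 (j = 3 + (-5 - 1*6)*3 = 3 + (-5 - 6)*3 = 3 - 11*3 = 3 - 33 = -30)
X(Q(1))*(76 + j) = 2*(76 - 30) = 2*46 = 92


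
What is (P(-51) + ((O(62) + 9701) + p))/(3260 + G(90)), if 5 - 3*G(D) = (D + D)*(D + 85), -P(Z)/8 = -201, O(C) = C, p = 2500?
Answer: -41613/21715 ≈ -1.9163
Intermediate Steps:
P(Z) = 1608 (P(Z) = -8*(-201) = 1608)
G(D) = 5/3 - 2*D*(85 + D)/3 (G(D) = 5/3 - (D + D)*(D + 85)/3 = 5/3 - 2*D*(85 + D)/3)
(P(-51) + ((O(62) + 9701) + p))/(3260 + G(90)) = (1608 + ((62 + 9701) + 2500))/(3260 + (5/3 - 170/3*90 - 2/3*90**2)) = (1608 + (9763 + 2500))/(3260 + (5/3 - 5100 - 2/3*8100)) = (1608 + 12263)/(3260 + (5/3 - 5100 - 5400)) = 13871/(3260 - 31495/3) = 13871/(-21715/3) = 13871*(-3/21715) = -41613/21715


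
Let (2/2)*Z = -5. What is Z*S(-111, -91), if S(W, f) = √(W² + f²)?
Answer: -5*√20602 ≈ -717.67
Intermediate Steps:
Z = -5
Z*S(-111, -91) = -5*√((-111)² + (-91)²) = -5*√(12321 + 8281) = -5*√20602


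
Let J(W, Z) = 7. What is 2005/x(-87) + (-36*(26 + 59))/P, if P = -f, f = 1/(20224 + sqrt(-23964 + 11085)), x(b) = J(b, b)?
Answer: 433200085/7 + 27540*I*sqrt(159) ≈ 6.1886e+7 + 3.4727e+5*I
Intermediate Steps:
x(b) = 7
f = 1/(20224 + 9*I*sqrt(159)) (f = 1/(20224 + sqrt(-12879)) = 1/(20224 + 9*I*sqrt(159)) ≈ 4.9445e-5 - 2.775e-7*I)
P = -20224/409023055 + 9*I*sqrt(159)/409023055 (P = -(20224/409023055 - 9*I*sqrt(159)/409023055) = -20224/409023055 + 9*I*sqrt(159)/409023055 ≈ -4.9445e-5 + 2.7746e-7*I)
2005/x(-87) + (-36*(26 + 59))/P = 2005/7 + (-36*(26 + 59))/(-20224/409023055 + 9*I*sqrt(159)/409023055) = 2005*(1/7) + (-36*85)/(-20224/409023055 + 9*I*sqrt(159)/409023055) = 2005/7 - 3060/(-20224/409023055 + 9*I*sqrt(159)/409023055)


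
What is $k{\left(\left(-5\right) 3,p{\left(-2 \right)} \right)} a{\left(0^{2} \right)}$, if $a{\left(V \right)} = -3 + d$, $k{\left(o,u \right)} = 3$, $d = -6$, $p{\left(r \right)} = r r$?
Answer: $-27$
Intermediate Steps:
$p{\left(r \right)} = r^{2}$
$a{\left(V \right)} = -9$ ($a{\left(V \right)} = -3 - 6 = -9$)
$k{\left(\left(-5\right) 3,p{\left(-2 \right)} \right)} a{\left(0^{2} \right)} = 3 \left(-9\right) = -27$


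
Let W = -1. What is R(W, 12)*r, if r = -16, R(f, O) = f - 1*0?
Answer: 16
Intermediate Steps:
R(f, O) = f (R(f, O) = f + 0 = f)
R(W, 12)*r = -1*(-16) = 16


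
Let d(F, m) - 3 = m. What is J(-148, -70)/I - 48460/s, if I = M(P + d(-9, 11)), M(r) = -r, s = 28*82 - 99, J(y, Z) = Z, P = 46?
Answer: -275381/13182 ≈ -20.891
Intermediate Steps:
d(F, m) = 3 + m
s = 2197 (s = 2296 - 99 = 2197)
I = -60 (I = -(46 + (3 + 11)) = -(46 + 14) = -1*60 = -60)
J(-148, -70)/I - 48460/s = -70/(-60) - 48460/2197 = -70*(-1/60) - 48460*1/2197 = 7/6 - 48460/2197 = -275381/13182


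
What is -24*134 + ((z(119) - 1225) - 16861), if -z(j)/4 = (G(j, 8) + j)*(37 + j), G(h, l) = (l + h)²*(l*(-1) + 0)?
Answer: 80420410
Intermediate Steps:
G(h, l) = -l*(h + l)² (G(h, l) = (h + l)²*(-l + 0) = (h + l)²*(-l) = -l*(h + l)²)
z(j) = -4*(37 + j)*(j - 8*(8 + j)²) (z(j) = -4*(-1*8*(j + 8)² + j)*(37 + j) = -4*(-1*8*(8 + j)² + j)*(37 + j) = -4*(-8*(8 + j)² + j)*(37 + j) = -4*(j - 8*(8 + j)²)*(37 + j) = -4*(37 + j)*(j - 8*(8 + j)²))
-24*134 + ((z(119) - 1225) - 16861) = -24*134 + (((75776 + 32*119³ + 1692*119² + 20844*119) - 1225) - 16861) = -3216 + (((75776 + 32*1685159 + 1692*14161 + 2480436) - 1225) - 16861) = -3216 + (((75776 + 53925088 + 23960412 + 2480436) - 1225) - 16861) = -3216 + ((80441712 - 1225) - 16861) = -3216 + (80440487 - 16861) = -3216 + 80423626 = 80420410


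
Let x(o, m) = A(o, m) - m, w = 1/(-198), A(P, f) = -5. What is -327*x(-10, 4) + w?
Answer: 582713/198 ≈ 2943.0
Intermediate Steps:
w = -1/198 ≈ -0.0050505
x(o, m) = -5 - m
-327*x(-10, 4) + w = -327*(-5 - 1*4) - 1/198 = -327*(-5 - 4) - 1/198 = -327*(-9) - 1/198 = 2943 - 1/198 = 582713/198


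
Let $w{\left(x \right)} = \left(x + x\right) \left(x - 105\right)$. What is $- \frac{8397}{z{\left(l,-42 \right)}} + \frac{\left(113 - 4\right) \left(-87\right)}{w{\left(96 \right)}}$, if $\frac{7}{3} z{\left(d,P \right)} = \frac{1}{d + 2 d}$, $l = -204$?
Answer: $\frac{6906770777}{576} \approx 1.1991 \cdot 10^{7}$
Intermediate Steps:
$w{\left(x \right)} = 2 x \left(-105 + x\right)$
$z{\left(d,P \right)} = \frac{1}{7 d}$ ($z{\left(d,P \right)} = \frac{3}{7 \left(d + 2 d\right)} = \frac{3}{7 \cdot 3 d} = \frac{3 \frac{1}{3 d}}{7} = \frac{1}{7 d}$)
$- \frac{8397}{z{\left(l,-42 \right)}} + \frac{\left(113 - 4\right) \left(-87\right)}{w{\left(96 \right)}} = - \frac{8397}{\frac{1}{7} \frac{1}{-204}} + \frac{\left(113 - 4\right) \left(-87\right)}{2 \cdot 96 \left(-105 + 96\right)} = - \frac{8397}{\frac{1}{7} \left(- \frac{1}{204}\right)} + \frac{109 \left(-87\right)}{2 \cdot 96 \left(-9\right)} = - \frac{8397}{- \frac{1}{1428}} - \frac{9483}{-1728} = \left(-8397\right) \left(-1428\right) - - \frac{3161}{576} = 11990916 + \frac{3161}{576} = \frac{6906770777}{576}$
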